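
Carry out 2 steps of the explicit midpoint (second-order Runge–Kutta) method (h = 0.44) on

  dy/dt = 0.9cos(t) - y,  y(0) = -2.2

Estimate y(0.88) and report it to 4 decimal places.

-0.5184

Midpoint: k1 = f(t_n, y_n); k2 = f(t_n + h/2, y_n + (h/2)·k1); y_{n+1} = y_n + h·k2.
t=0.000000, y=-2.200000:
  k1 = f(0.000000, -2.200000) = 3.100000
  k2 = f(0.220000, -1.518000) = 2.396308
  y ← -2.200000 + 0.44·2.396308 = -1.145625
t=0.440000, y=-1.145625:
  k1 = f(0.440000, -1.145625) = 1.959901
  k2 = f(0.660000, -0.714446) = 1.425439
  y ← -1.145625 + 0.44·1.425439 = -0.518431
y(0.88) ≈ -0.5184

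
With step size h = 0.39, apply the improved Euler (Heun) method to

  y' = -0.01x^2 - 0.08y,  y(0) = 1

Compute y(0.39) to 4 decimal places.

Heun: k1 = f(x_n, y_n); k2 = f(x_n + h, y_n + h·k1); y_{n+1} = y_n + (h/2)·(k1 + k2).
x=0.000000, y=1.000000:
  k1 = f(0.000000, 1.000000) = -0.080000
  k2 = f(0.390000, 0.968800) = -0.079025
  y ← 1.000000 + (0.39/2)·(-0.080000 + (-0.079025)) = 0.968990
y(0.39) ≈ 0.9690

0.9690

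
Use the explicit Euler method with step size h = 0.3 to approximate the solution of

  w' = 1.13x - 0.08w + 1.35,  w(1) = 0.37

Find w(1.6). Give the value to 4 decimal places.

Euler: w_{n+1} = w_n + h·f(x_n, w_n).
x=1.000000, w=0.370000: f=2.450400 → w ← 0.370000 + 0.3·2.450400 = 1.105120
x=1.300000, w=1.105120: f=2.730590 → w ← 1.105120 + 0.3·2.730590 = 1.924297
w(1.6) ≈ 1.9243

1.9243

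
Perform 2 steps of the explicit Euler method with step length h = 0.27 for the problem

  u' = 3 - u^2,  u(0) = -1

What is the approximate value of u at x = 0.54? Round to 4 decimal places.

Euler: u_{n+1} = u_n + h·f(x_n, u_n).
x=0.000000, u=-1.000000: f=2.000000 → u ← -1.000000 + 0.27·2.000000 = -0.460000
x=0.270000, u=-0.460000: f=2.788400 → u ← -0.460000 + 0.27·2.788400 = 0.292868
u(0.54) ≈ 0.2929

0.2929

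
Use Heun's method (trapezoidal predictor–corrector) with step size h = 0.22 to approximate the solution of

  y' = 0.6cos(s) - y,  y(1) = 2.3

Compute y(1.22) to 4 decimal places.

Heun: k1 = f(s_n, y_n); k2 = f(s_n + h, y_n + h·k1); y_{n+1} = y_n + (h/2)·(k1 + k2).
s=1.000000, y=2.300000:
  k1 = f(1.000000, 2.300000) = -1.975819
  k2 = f(1.220000, 1.865320) = -1.659132
  y ← 2.300000 + (0.22/2)·(-1.975819 + (-1.659132)) = 1.900155
y(1.22) ≈ 1.9002

1.9002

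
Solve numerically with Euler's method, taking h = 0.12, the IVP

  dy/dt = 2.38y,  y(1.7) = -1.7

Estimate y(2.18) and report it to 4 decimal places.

-4.6438

Euler: y_{n+1} = y_n + h·f(t_n, y_n).
t=1.700000, y=-1.700000: f=-4.046000 → y ← -1.700000 + 0.12·(-4.046000) = -2.185520
t=1.820000, y=-2.185520: f=-5.201538 → y ← -2.185520 + 0.12·(-5.201538) = -2.809705
t=1.940000, y=-2.809705: f=-6.687097 → y ← -2.809705 + 0.12·(-6.687097) = -3.612156
t=2.060000, y=-3.612156: f=-8.596932 → y ← -3.612156 + 0.12·(-8.596932) = -4.643788
y(2.18) ≈ -4.6438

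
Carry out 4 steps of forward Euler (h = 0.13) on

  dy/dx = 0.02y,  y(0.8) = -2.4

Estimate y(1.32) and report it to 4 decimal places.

Euler: y_{n+1} = y_n + h·f(x_n, y_n).
x=0.800000, y=-2.400000: f=-0.048000 → y ← -2.400000 + 0.13·(-0.048000) = -2.406240
x=0.930000, y=-2.406240: f=-0.048125 → y ← -2.406240 + 0.13·(-0.048125) = -2.412496
x=1.060000, y=-2.412496: f=-0.048250 → y ← -2.412496 + 0.13·(-0.048250) = -2.418769
x=1.190000, y=-2.418769: f=-0.048375 → y ← -2.418769 + 0.13·(-0.048375) = -2.425058
y(1.32) ≈ -2.4251

-2.4251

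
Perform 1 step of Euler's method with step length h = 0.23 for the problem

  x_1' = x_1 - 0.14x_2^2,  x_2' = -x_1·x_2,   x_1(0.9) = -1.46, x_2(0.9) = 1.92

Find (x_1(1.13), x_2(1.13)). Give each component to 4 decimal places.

-1.9145, 2.5647

Euler on (x_1,x_2): x_1_{n+1} = x_1_n + h·x_1', x_2_{n+1} = x_2_n + h·x_2'.
0.900000: (-1.460000, 1.920000); f=(-1.976096, 2.803200) → (-1.914502, 2.564736)
(x_1(1.13), x_2(1.13)) ≈ (-1.9145, 2.5647)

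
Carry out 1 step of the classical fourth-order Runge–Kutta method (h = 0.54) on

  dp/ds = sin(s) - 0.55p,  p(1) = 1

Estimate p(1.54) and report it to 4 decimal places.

1.1857

RK4: k1 = f(s_n, p_n); k2 = f(s_n + h/2, p_n + (h/2)·k1); k3 = f(s_n + h/2, p_n + (h/2)·k2); k4 = f(s_n + h, p_n + h·k3); p_{n+1} = p_n + (h/6)·(k1 + 2k2 + 2k3 + k4).
s=1.000000, p=1.000000:
  k1 = f(1.000000, 1.000000) = 0.291471
  k2 = f(1.270000, 1.078697) = 0.361817
  k3 = f(1.270000, 1.097691) = 0.351371
  k4 = f(1.540000, 1.189740) = 0.345169
  p ← 1.000000 + (0.54/6)·(k1 + 2k2 + 2k3 + k4) = 1.185671
p(1.54) ≈ 1.1857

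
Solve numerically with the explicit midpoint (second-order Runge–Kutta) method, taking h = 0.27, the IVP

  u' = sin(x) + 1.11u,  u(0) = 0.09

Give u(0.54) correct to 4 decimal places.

0.3288

Midpoint: k1 = f(x_n, u_n); k2 = f(x_n + h/2, u_n + (h/2)·k1); u_{n+1} = u_n + h·k2.
x=0.000000, u=0.090000:
  k1 = f(0.000000, 0.090000) = 0.099900
  k2 = f(0.135000, 0.103486) = 0.249460
  u ← 0.090000 + 0.27·0.249460 = 0.157354
x=0.270000, u=0.157354:
  k1 = f(0.270000, 0.157354) = 0.441395
  k2 = f(0.405000, 0.216943) = 0.634825
  u ← 0.157354 + 0.27·0.634825 = 0.328757
u(0.54) ≈ 0.3288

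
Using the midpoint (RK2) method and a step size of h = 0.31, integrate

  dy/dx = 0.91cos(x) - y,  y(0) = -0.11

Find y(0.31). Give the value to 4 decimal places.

Midpoint: k1 = f(x_n, y_n); k2 = f(x_n + h/2, y_n + (h/2)·k1); y_{n+1} = y_n + h·k2.
x=0.000000, y=-0.110000:
  k1 = f(0.000000, -0.110000) = 1.020000
  k2 = f(0.155000, 0.048100) = 0.850990
  y ← -0.110000 + 0.31·0.850990 = 0.153807
y(0.31) ≈ 0.1538

0.1538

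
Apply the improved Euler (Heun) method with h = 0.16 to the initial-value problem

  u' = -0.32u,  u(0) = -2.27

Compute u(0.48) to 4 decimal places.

-1.9469

Heun: k1 = f(t_n, u_n); k2 = f(t_n + h, u_n + h·k1); u_{n+1} = u_n + (h/2)·(k1 + k2).
t=0.000000, u=-2.270000:
  k1 = f(0.000000, -2.270000) = 0.726400
  k2 = f(0.160000, -2.153776) = 0.689208
  u ← -2.270000 + (0.16/2)·(0.726400 + 0.689208) = -2.156751
t=0.160000, u=-2.156751:
  k1 = f(0.160000, -2.156751) = 0.690160
  k2 = f(0.320000, -2.046326) = 0.654824
  u ← -2.156751 + (0.16/2)·(0.690160 + 0.654824) = -2.049153
t=0.320000, u=-2.049153:
  k1 = f(0.320000, -2.049153) = 0.655729
  k2 = f(0.480000, -1.944236) = 0.622156
  u ← -2.049153 + (0.16/2)·(0.655729 + 0.622156) = -1.946922
u(0.48) ≈ -1.9469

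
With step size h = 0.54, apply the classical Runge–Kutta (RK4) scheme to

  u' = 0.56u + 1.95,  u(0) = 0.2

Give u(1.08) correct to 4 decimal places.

3.2592

RK4: k1 = f(t_n, u_n); k2 = f(t_n + h/2, u_n + (h/2)·k1); k3 = f(t_n + h/2, u_n + (h/2)·k2); k4 = f(t_n + h, u_n + h·k3); u_{n+1} = u_n + (h/6)·(k1 + 2k2 + 2k3 + k4).
t=0.000000, u=0.200000:
  k1 = f(0.000000, 0.200000) = 2.062000
  k2 = f(0.270000, 0.756740) = 2.373774
  k3 = f(0.270000, 0.840919) = 2.420915
  k4 = f(0.540000, 1.507294) = 2.794085
  u ← 0.200000 + (0.54/6)·(k1 + 2k2 + 2k3 + k4) = 1.500092
t=0.540000, u=1.500092:
  k1 = f(0.540000, 1.500092) = 2.790051
  k2 = f(0.810000, 2.253406) = 3.211907
  k3 = f(0.810000, 2.367307) = 3.275692
  k4 = f(1.080000, 3.268965) = 3.780620
  u ← 1.500092 + (0.54/6)·(k1 + 2k2 + 2k3 + k4) = 3.259220
u(1.08) ≈ 3.2592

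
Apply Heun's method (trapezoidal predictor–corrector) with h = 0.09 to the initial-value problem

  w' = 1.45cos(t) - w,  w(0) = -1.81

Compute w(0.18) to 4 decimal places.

Heun: k1 = f(t_n, w_n); k2 = f(t_n + h, w_n + h·k1); w_{n+1} = w_n + (h/2)·(k1 + k2).
t=0.000000, w=-1.810000:
  k1 = f(0.000000, -1.810000) = 3.260000
  k2 = f(0.090000, -1.516600) = 2.960731
  w ← -1.810000 + (0.09/2)·(3.260000 + 2.960731) = -1.530067
t=0.090000, w=-1.530067:
  k1 = f(0.090000, -1.530067) = 2.974199
  k2 = f(0.180000, -1.262389) = 2.688963
  w ← -1.530067 + (0.09/2)·(2.974199 + 2.688963) = -1.275225
w(0.18) ≈ -1.2752

-1.2752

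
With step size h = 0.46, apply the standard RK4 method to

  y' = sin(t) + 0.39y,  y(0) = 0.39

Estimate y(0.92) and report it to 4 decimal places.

RK4: k1 = f(t_n, y_n); k2 = f(t_n + h/2, y_n + (h/2)·k1); k3 = f(t_n + h/2, y_n + (h/2)·k2); k4 = f(t_n + h, y_n + h·k3); y_{n+1} = y_n + (h/6)·(k1 + 2k2 + 2k3 + k4).
t=0.000000, y=0.390000:
  k1 = f(0.000000, 0.390000) = 0.152100
  k2 = f(0.230000, 0.424983) = 0.393721
  k3 = f(0.230000, 0.480556) = 0.415394
  k4 = f(0.460000, 0.581081) = 0.670570
  y ← 0.390000 + (0.46/6)·(k1 + 2k2 + 2k3 + k4) = 0.577136
t=0.460000, y=0.577136:
  k1 = f(0.460000, 0.577136) = 0.669031
  k2 = f(0.690000, 0.731013) = 0.921632
  k3 = f(0.690000, 0.789111) = 0.944291
  k4 = f(0.920000, 1.011509) = 1.190090
  y ← 0.577136 + (0.46/6)·(k1 + 2k2 + 2k3 + k4) = 1.005776
y(0.92) ≈ 1.0058

1.0058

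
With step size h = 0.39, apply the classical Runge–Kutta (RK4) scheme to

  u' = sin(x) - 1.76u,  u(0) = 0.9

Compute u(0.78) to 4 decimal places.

RK4: k1 = f(x_n, u_n); k2 = f(x_n + h/2, u_n + (h/2)·k1); k3 = f(x_n + h/2, u_n + (h/2)·k2); k4 = f(x_n + h, u_n + h·k3); u_{n+1} = u_n + (h/6)·(k1 + 2k2 + 2k3 + k4).
x=0.000000, u=0.900000:
  k1 = f(0.000000, 0.900000) = -1.584000
  k2 = f(0.195000, 0.591120) = -0.846605
  k3 = f(0.195000, 0.734912) = -1.099679
  k4 = f(0.390000, 0.471125) = -0.448992
  u ← 0.900000 + (0.39/6)·(k1 + 2k2 + 2k3 + k4) = 0.514839
x=0.390000, u=0.514839:
  k1 = f(0.390000, 0.514839) = -0.525928
  k2 = f(0.585000, 0.412283) = -0.173418
  k3 = f(0.585000, 0.481022) = -0.294400
  k4 = f(0.780000, 0.400023) = -0.000761
  u ← 0.514839 + (0.39/6)·(k1 + 2k2 + 2k3 + k4) = 0.419788
u(0.78) ≈ 0.4198

0.4198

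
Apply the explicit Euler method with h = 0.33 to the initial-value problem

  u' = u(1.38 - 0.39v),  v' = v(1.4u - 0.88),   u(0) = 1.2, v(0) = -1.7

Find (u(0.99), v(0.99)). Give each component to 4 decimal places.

6.6401, -8.1546

Euler on (u,v): u_{n+1} = u_n + h·u', v_{n+1} = v_n + h·v'.
0.000000: (1.200000, -1.700000); f=(2.451600, -1.360000) → (2.009028, -2.148800)
0.330000: (2.009028, -2.148800); f=(4.456088, -4.152855) → (3.479537, -3.519242)
0.660000: (3.479537, -3.519242); f=(9.577442, -14.046534) → (6.640093, -8.154599)
(u(0.99), v(0.99)) ≈ (6.6401, -8.1546)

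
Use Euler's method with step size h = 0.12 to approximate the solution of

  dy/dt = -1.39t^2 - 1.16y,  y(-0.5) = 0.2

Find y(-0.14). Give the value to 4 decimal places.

Euler: y_{n+1} = y_n + h·f(t_n, y_n).
t=-0.500000, y=0.200000: f=-0.579500 → y ← 0.200000 + 0.12·(-0.579500) = 0.130460
t=-0.380000, y=0.130460: f=-0.352050 → y ← 0.130460 + 0.12·(-0.352050) = 0.088214
t=-0.260000, y=0.088214: f=-0.196292 → y ← 0.088214 + 0.12·(-0.196292) = 0.064659
y(-0.14) ≈ 0.0647

0.0647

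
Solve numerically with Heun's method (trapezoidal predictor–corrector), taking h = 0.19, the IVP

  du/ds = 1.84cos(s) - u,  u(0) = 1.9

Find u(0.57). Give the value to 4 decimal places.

1.8217

Heun: k1 = f(s_n, u_n); k2 = f(s_n + h, u_n + h·k1); u_{n+1} = u_n + (h/2)·(k1 + k2).
s=0.000000, u=1.900000:
  k1 = f(0.000000, 1.900000) = -0.060000
  k2 = f(0.190000, 1.888600) = -0.081712
  u ← 1.900000 + (0.19/2)·(-0.060000 + (-0.081712)) = 1.886537
s=0.190000, u=1.886537:
  k1 = f(0.190000, 1.886537) = -0.079650
  k2 = f(0.380000, 1.871404) = -0.162661
  u ← 1.886537 + (0.19/2)·(-0.079650 + (-0.162661)) = 1.863518
s=0.380000, u=1.863518:
  k1 = f(0.380000, 1.863518) = -0.154775
  k2 = f(0.570000, 1.834111) = -0.285013
  u ← 1.863518 + (0.19/2)·(-0.154775 + (-0.285013)) = 1.821738
u(0.57) ≈ 1.8217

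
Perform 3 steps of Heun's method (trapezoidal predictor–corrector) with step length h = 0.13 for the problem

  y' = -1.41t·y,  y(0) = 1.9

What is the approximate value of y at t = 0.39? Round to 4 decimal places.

1.7065

Heun: k1 = f(t_n, y_n); k2 = f(t_n + h, y_n + h·k1); y_{n+1} = y_n + (h/2)·(k1 + k2).
t=0.000000, y=1.900000:
  k1 = f(0.000000, 1.900000) = 0.000000
  k2 = f(0.130000, 1.900000) = -0.348270
  y ← 1.900000 + (0.13/2)·(0.000000 + (-0.348270)) = 1.877362
t=0.130000, y=1.877362:
  k1 = f(0.130000, 1.877362) = -0.344121
  k2 = f(0.260000, 1.832627) = -0.671841
  y ← 1.877362 + (0.13/2)·(-0.344121 + (-0.671841)) = 1.811325
t=0.260000, y=1.811325:
  k1 = f(0.260000, 1.811325) = -0.664032
  k2 = f(0.390000, 1.725001) = -0.948578
  y ← 1.811325 + (0.13/2)·(-0.664032 + (-0.948578)) = 1.706505
y(0.39) ≈ 1.7065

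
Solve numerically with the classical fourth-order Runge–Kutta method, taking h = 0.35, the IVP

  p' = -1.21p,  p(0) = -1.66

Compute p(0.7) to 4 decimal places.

-0.7119

RK4: k1 = f(t_n, p_n); k2 = f(t_n + h/2, p_n + (h/2)·k1); k3 = f(t_n + h/2, p_n + (h/2)·k2); k4 = f(t_n + h, p_n + h·k3); p_{n+1} = p_n + (h/6)·(k1 + 2k2 + 2k3 + k4).
t=0.000000, p=-1.660000:
  k1 = f(0.000000, -1.660000) = 2.008600
  k2 = f(0.175000, -1.308495) = 1.583279
  k3 = f(0.175000, -1.382926) = 1.673341
  k4 = f(0.350000, -1.074331) = 1.299940
  p ← -1.660000 + (0.35/6)·(k1 + 2k2 + 2k3 + k4) = -1.087063
t=0.350000, p=-1.087063:
  k1 = f(0.350000, -1.087063) = 1.315346
  k2 = f(0.525000, -0.856877) = 1.036822
  k3 = f(0.525000, -0.905619) = 1.095799
  k4 = f(0.700000, -0.703533) = 0.851275
  p ← -1.087063 + (0.35/6)·(k1 + 2k2 + 2k3 + k4) = -0.711871
p(0.7) ≈ -0.7119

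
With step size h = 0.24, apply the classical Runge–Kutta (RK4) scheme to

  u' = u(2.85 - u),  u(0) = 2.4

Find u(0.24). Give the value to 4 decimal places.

RK4: k1 = f(x_n, u_n); k2 = f(x_n + h/2, u_n + (h/2)·k1); k3 = f(x_n + h/2, u_n + (h/2)·k2); k4 = f(x_n + h, u_n + h·k3); u_{n+1} = u_n + (h/6)·(k1 + 2k2 + 2k3 + k4).
x=0.000000, u=2.400000:
  k1 = f(0.000000, 2.400000) = 1.080000
  k2 = f(0.120000, 2.529600) = 0.810484
  k3 = f(0.120000, 2.497258) = 0.880888
  k4 = f(0.240000, 2.611413) = 0.623049
  u ← 2.400000 + (0.24/6)·(k1 + 2k2 + 2k3 + k4) = 2.603432
u(0.24) ≈ 2.6034

2.6034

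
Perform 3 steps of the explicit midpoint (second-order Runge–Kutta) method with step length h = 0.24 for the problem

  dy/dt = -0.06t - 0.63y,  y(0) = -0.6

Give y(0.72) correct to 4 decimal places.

Midpoint: k1 = f(t_n, y_n); k2 = f(t_n + h/2, y_n + (h/2)·k1); y_{n+1} = y_n + h·k2.
t=0.000000, y=-0.600000:
  k1 = f(0.000000, -0.600000) = 0.378000
  k2 = f(0.120000, -0.554640) = 0.342223
  y ← -0.600000 + 0.24·0.342223 = -0.517866
t=0.240000, y=-0.517866:
  k1 = f(0.240000, -0.517866) = 0.311856
  k2 = f(0.360000, -0.480444) = 0.281080
  y ← -0.517866 + 0.24·0.281080 = -0.450407
t=0.480000, y=-0.450407:
  k1 = f(0.480000, -0.450407) = 0.254957
  k2 = f(0.600000, -0.419813) = 0.228482
  y ← -0.450407 + 0.24·0.228482 = -0.395572
y(0.72) ≈ -0.3956

-0.3956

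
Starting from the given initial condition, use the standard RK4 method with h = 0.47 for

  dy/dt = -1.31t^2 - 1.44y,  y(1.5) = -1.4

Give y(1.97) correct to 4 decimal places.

RK4: k1 = f(t_n, y_n); k2 = f(t_n + h/2, y_n + (h/2)·k1); k3 = f(t_n + h/2, y_n + (h/2)·k2); k4 = f(t_n + h, y_n + h·k3); y_{n+1} = y_n + (h/6)·(k1 + 2k2 + 2k3 + k4).
t=1.500000, y=-1.400000:
  k1 = f(1.500000, -1.400000) = -0.931500
  k2 = f(1.735000, -1.618902) = -1.612175
  k3 = f(1.735000, -1.778861) = -1.381835
  k4 = f(1.970000, -2.049462) = -2.132753
  y ← -1.400000 + (0.47/6)·(k1 + 2k2 + 2k3 + k4) = -2.109095
y(1.97) ≈ -2.1091

-2.1091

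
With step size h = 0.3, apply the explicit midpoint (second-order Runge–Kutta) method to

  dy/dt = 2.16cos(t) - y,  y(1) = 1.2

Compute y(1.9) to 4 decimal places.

Midpoint: k1 = f(t_n, y_n); k2 = f(t_n + h/2, y_n + (h/2)·k1); y_{n+1} = y_n + h·k2.
t=1.000000, y=1.200000:
  k1 = f(1.000000, 1.200000) = -0.032947
  k2 = f(1.150000, 1.195058) = -0.312725
  y ← 1.200000 + 0.3·(-0.312725) = 1.106182
t=1.300000, y=1.106182:
  k1 = f(1.300000, 1.106182) = -0.528385
  k2 = f(1.450000, 1.026925) = -0.766639
  y ← 1.106182 + 0.3·(-0.766639) = 0.876191
t=1.600000, y=0.876191:
  k1 = f(1.600000, 0.876191) = -0.939262
  k2 = f(1.750000, 0.735302) = -1.120313
  y ← 0.876191 + 0.3·(-1.120313) = 0.540097
y(1.9) ≈ 0.5401

0.5401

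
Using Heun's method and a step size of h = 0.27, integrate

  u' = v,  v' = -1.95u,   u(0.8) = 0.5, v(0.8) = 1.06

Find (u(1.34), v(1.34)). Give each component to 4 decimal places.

0.8921, 0.2749

Heun on (u,v): k1 = f(t_n, state_n); k2 = f(t_n + h, state_n + h·k1); state_{n+1} = state_n + (h/2)·(k1 + k2).
0.800000: (0.500000, 1.060000)
  k1 = (1.060000, -0.975000)
  predictor → (0.786200, 0.796750)
  k2 = (0.796750, -1.533090)
  → (0.750661, 0.721408)
1.070000: (0.750661, 0.721408)
  k1 = (0.721408, -1.463789)
  predictor → (0.945441, 0.326185)
  k2 = (0.326185, -1.843611)
  → (0.892086, 0.274909)
(u(1.34), v(1.34)) ≈ (0.8921, 0.2749)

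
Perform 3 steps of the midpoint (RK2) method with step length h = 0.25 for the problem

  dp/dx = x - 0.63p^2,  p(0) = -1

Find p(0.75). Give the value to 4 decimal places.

Midpoint: k1 = f(x_n, p_n); k2 = f(x_n + h/2, p_n + (h/2)·k1); p_{n+1} = p_n + h·k2.
x=0.000000, p=-1.000000:
  k1 = f(0.000000, -1.000000) = -0.630000
  k2 = f(0.125000, -1.078750) = -0.608132
  p ← -1.000000 + 0.25·(-0.608132) = -1.152033
x=0.250000, p=-1.152033:
  k1 = f(0.250000, -1.152033) = -0.586123
  k2 = f(0.375000, -1.225298) = -0.570854
  p ← -1.152033 + 0.25·(-0.570854) = -1.294747
x=0.500000, p=-1.294747:
  k1 = f(0.500000, -1.294747) = -0.556112
  k2 = f(0.625000, -1.364261) = -0.547560
  p ← -1.294747 + 0.25·(-0.547560) = -1.431637
p(0.75) ≈ -1.4316

-1.4316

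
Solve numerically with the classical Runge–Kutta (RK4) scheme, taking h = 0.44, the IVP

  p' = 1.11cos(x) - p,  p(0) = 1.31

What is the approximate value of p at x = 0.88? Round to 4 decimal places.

RK4: k1 = f(x_n, p_n); k2 = f(x_n + h/2, p_n + (h/2)·k1); k3 = f(x_n + h/2, p_n + (h/2)·k2); k4 = f(x_n + h, p_n + h·k3); p_{n+1} = p_n + (h/6)·(k1 + 2k2 + 2k3 + k4).
x=0.000000, p=1.310000:
  k1 = f(0.000000, 1.310000) = -0.200000
  k2 = f(0.220000, 1.266000) = -0.182754
  k3 = f(0.220000, 1.269794) = -0.186548
  k4 = f(0.440000, 1.227919) = -0.223645
  p ← 1.310000 + (0.44/6)·(k1 + 2k2 + 2k3 + k4) = 1.224768
x=0.440000, p=1.224768:
  k1 = f(0.440000, 1.224768) = -0.220494
  k2 = f(0.660000, 1.176260) = -0.299368
  k3 = f(0.660000, 1.158907) = -0.282016
  k4 = f(0.880000, 1.100681) = -0.393444
  p ← 1.224768 + (0.44/6)·(k1 + 2k2 + 2k3 + k4) = 1.094477
p(0.88) ≈ 1.0945

1.0945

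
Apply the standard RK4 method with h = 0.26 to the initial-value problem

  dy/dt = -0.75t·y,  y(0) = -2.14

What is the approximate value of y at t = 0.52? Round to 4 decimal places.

-1.9336

RK4: k1 = f(t_n, y_n); k2 = f(t_n + h/2, y_n + (h/2)·k1); k3 = f(t_n + h/2, y_n + (h/2)·k2); k4 = f(t_n + h, y_n + h·k3); y_{n+1} = y_n + (h/6)·(k1 + 2k2 + 2k3 + k4).
t=0.000000, y=-2.140000:
  k1 = f(0.000000, -2.140000) = 0.000000
  k2 = f(0.130000, -2.140000) = 0.208650
  k3 = f(0.130000, -2.112875) = 0.206005
  k4 = f(0.260000, -2.086439) = 0.406856
  y ← -2.140000 + (0.26/6)·(k1 + 2k2 + 2k3 + k4) = -2.086433
t=0.260000, y=-2.086433:
  k1 = f(0.260000, -2.086433) = 0.406854
  k2 = f(0.390000, -2.033542) = 0.594811
  k3 = f(0.390000, -2.009107) = 0.587664
  k4 = f(0.520000, -1.933640) = 0.754120
  y ← -2.086433 + (0.26/6)·(k1 + 2k2 + 2k3 + k4) = -1.933643
y(0.52) ≈ -1.9336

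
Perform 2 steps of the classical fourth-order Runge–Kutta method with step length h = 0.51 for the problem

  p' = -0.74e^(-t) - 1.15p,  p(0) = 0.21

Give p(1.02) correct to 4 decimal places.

-0.1867

RK4: k1 = f(t_n, p_n); k2 = f(t_n + h/2, p_n + (h/2)·k1); k3 = f(t_n + h/2, p_n + (h/2)·k2); k4 = f(t_n + h, p_n + h·k3); p_{n+1} = p_n + (h/6)·(k1 + 2k2 + 2k3 + k4).
t=0.000000, p=0.210000:
  k1 = f(0.000000, 0.210000) = -0.981500
  k2 = f(0.255000, -0.040282) = -0.527113
  k3 = f(0.255000, 0.075586) = -0.660362
  k4 = f(0.510000, -0.126785) = -0.298564
  p ← 0.210000 + (0.51/6)·(k1 + 2k2 + 2k3 + k4) = -0.100676
t=0.510000, p=-0.100676:
  k1 = f(0.510000, -0.100676) = -0.328589
  k2 = f(0.765000, -0.184466) = -0.132211
  k3 = f(0.765000, -0.134390) = -0.189799
  k4 = f(1.020000, -0.197474) = -0.039746
  p ← -0.100676 + (0.51/6)·(k1 + 2k2 + 2k3 + k4) = -0.186726
p(1.02) ≈ -0.1867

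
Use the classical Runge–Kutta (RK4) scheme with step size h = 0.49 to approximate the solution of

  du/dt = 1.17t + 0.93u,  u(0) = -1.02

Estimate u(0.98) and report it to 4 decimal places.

-1.7580

RK4: k1 = f(t_n, u_n); k2 = f(t_n + h/2, u_n + (h/2)·k1); k3 = f(t_n + h/2, u_n + (h/2)·k2); k4 = f(t_n + h, u_n + h·k3); u_{n+1} = u_n + (h/6)·(k1 + 2k2 + 2k3 + k4).
t=0.000000, u=-1.020000:
  k1 = f(0.000000, -1.020000) = -0.948600
  k2 = f(0.245000, -1.252407) = -0.878089
  k3 = f(0.245000, -1.235132) = -0.862022
  k4 = f(0.490000, -1.442391) = -0.768124
  u ← -1.020000 + (0.49/6)·(k1 + 2k2 + 2k3 + k4) = -1.444417
t=0.490000, u=-1.444417:
  k1 = f(0.490000, -1.444417) = -0.770008
  k2 = f(0.735000, -1.633069) = -0.658804
  k3 = f(0.735000, -1.605824) = -0.633467
  k4 = f(0.980000, -1.754816) = -0.485379
  u ← -1.444417 + (0.49/6)·(k1 + 2k2 + 2k3 + k4) = -1.758011
u(0.98) ≈ -1.7580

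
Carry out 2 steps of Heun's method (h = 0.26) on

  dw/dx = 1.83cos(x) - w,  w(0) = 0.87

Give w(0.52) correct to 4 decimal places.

1.2116

Heun: k1 = f(x_n, w_n); k2 = f(x_n + h, w_n + h·k1); w_{n+1} = w_n + (h/2)·(k1 + k2).
x=0.000000, w=0.870000:
  k1 = f(0.000000, 0.870000) = 0.960000
  k2 = f(0.260000, 1.119600) = 0.648894
  w ← 0.870000 + (0.26/2)·(0.960000 + 0.648894) = 1.079156
x=0.260000, w=1.079156:
  k1 = f(0.260000, 1.079156) = 0.689337
  k2 = f(0.520000, 1.258384) = 0.329725
  w ← 1.079156 + (0.26/2)·(0.689337 + 0.329725) = 1.211634
w(0.52) ≈ 1.2116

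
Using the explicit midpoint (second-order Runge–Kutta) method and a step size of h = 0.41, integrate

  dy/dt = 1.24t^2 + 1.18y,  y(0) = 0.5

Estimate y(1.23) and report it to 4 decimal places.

Midpoint: k1 = f(t_n, y_n); k2 = f(t_n + h/2, y_n + (h/2)·k1); y_{n+1} = y_n + h·k2.
t=0.000000, y=0.500000:
  k1 = f(0.000000, 0.500000) = 0.590000
  k2 = f(0.205000, 0.620950) = 0.784832
  y ← 0.500000 + 0.41·0.784832 = 0.821781
t=0.410000, y=0.821781:
  k1 = f(0.410000, 0.821781) = 1.178146
  k2 = f(0.615000, 1.063301) = 1.723694
  y ← 0.821781 + 0.41·1.723694 = 1.528496
t=0.820000, y=1.528496:
  k1 = f(0.820000, 1.528496) = 2.637401
  k2 = f(1.025000, 2.069163) = 3.744387
  y ← 1.528496 + 0.41·3.744387 = 3.063695
y(1.23) ≈ 3.0637

3.0637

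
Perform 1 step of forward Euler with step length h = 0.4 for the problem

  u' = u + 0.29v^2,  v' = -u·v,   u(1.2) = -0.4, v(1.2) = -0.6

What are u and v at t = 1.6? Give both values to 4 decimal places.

Euler on (u,v): u_{n+1} = u_n + h·u', v_{n+1} = v_n + h·v'.
1.200000: (-0.400000, -0.600000); f=(-0.295600, -0.240000) → (-0.518240, -0.696000)
(u(1.6), v(1.6)) ≈ (-0.5182, -0.6960)

-0.5182, -0.6960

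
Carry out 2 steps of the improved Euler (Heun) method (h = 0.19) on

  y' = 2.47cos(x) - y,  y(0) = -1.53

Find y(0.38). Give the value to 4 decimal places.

-0.2963

Heun: k1 = f(x_n, y_n); k2 = f(x_n + h, y_n + h·k1); y_{n+1} = y_n + (h/2)·(k1 + k2).
x=0.000000, y=-1.530000:
  k1 = f(0.000000, -1.530000) = 4.000000
  k2 = f(0.190000, -0.770000) = 3.195550
  y ← -1.530000 + (0.19/2)·(4.000000 + 3.195550) = -0.846423
x=0.190000, y=-0.846423:
  k1 = f(0.190000, -0.846423) = 3.271973
  k2 = f(0.380000, -0.224748) = 2.518549
  y ← -0.846423 + (0.19/2)·(3.271973 + 2.518549) = -0.296323
y(0.38) ≈ -0.2963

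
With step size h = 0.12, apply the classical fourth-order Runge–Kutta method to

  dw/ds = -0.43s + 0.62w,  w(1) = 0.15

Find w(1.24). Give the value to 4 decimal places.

RK4: k1 = f(s_n, w_n); k2 = f(s_n + h/2, w_n + (h/2)·k1); k3 = f(s_n + h/2, w_n + (h/2)·k2); k4 = f(s_n + h, w_n + h·k3); w_{n+1} = w_n + (h/6)·(k1 + 2k2 + 2k3 + k4).
s=1.000000, w=0.150000:
  k1 = f(1.000000, 0.150000) = -0.337000
  k2 = f(1.060000, 0.129780) = -0.375336
  k3 = f(1.060000, 0.127480) = -0.376763
  k4 = f(1.120000, 0.104788) = -0.416631
  w ← 0.150000 + (0.12/6)·(k1 + 2k2 + 2k3 + k4) = 0.104843
s=1.120000, w=0.104843:
  k1 = f(1.120000, 0.104843) = -0.416597
  k2 = f(1.180000, 0.079848) = -0.457894
  k3 = f(1.180000, 0.077370) = -0.459431
  k4 = f(1.240000, 0.049712) = -0.502379
  w ← 0.104843 + (0.12/6)·(k1 + 2k2 + 2k3 + k4) = 0.049771
w(1.24) ≈ 0.0498

0.0498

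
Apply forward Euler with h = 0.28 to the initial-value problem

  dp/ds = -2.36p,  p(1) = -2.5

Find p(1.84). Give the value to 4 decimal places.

-0.0976

Euler: p_{n+1} = p_n + h·f(s_n, p_n).
s=1.000000, p=-2.500000: f=5.900000 → p ← -2.500000 + 0.28·5.900000 = -0.848000
s=1.280000, p=-0.848000: f=2.001280 → p ← -0.848000 + 0.28·2.001280 = -0.287642
s=1.560000, p=-0.287642: f=0.678834 → p ← -0.287642 + 0.28·0.678834 = -0.097568
p(1.84) ≈ -0.0976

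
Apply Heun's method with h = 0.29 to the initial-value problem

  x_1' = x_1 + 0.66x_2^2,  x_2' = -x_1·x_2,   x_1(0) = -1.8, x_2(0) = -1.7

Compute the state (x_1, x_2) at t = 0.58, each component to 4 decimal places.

Heun on (x_1,x_2): k1 = f(t_n, state_n); k2 = f(t_n + h, state_n + h·k1); state_{n+1} = state_n + (h/2)·(k1 + k2).
0.000000: (-1.800000, -1.700000)
  k1 = (0.107400, -3.060000)
  predictor → (-1.768854, -2.587400)
  k2 = (2.649608, -4.576733)
  → (-1.400234, -2.807326)
0.290000: (-1.400234, -2.807326)
  k1 = (3.801279, -3.930913)
  predictor → (-0.297863, -3.947291)
  k2 = (9.985668, -1.175752)
  → (0.598873, -3.547793)
(x_1(0.58), x_2(0.58)) ≈ (0.5989, -3.5478)

0.5989, -3.5478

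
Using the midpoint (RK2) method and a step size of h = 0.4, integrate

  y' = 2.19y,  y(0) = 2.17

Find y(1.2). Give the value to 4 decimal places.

25.0383

Midpoint: k1 = f(x_n, y_n); k2 = f(x_n + h/2, y_n + (h/2)·k1); y_{n+1} = y_n + h·k2.
x=0.000000, y=2.170000:
  k1 = f(0.000000, 2.170000) = 4.752300
  k2 = f(0.200000, 3.120460) = 6.833807
  y ← 2.170000 + 0.4·6.833807 = 4.903523
x=0.400000, y=4.903523:
  k1 = f(0.400000, 4.903523) = 10.738715
  k2 = f(0.600000, 7.051266) = 15.442273
  y ← 4.903523 + 0.4·15.442273 = 11.080432
x=0.800000, y=11.080432:
  k1 = f(0.800000, 11.080432) = 24.266146
  k2 = f(1.000000, 15.933661) = 34.894718
  y ← 11.080432 + 0.4·34.894718 = 25.038319
y(1.2) ≈ 25.0383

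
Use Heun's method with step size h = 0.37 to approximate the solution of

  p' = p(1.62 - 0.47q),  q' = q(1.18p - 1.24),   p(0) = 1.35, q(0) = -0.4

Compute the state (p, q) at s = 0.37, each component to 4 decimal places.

Heun on (p,q): k1 = f(s_n, state_n); k2 = f(s_n + h, state_n + h·k1); state_{n+1} = state_n + (h/2)·(k1 + k2).
0.000000: (1.350000, -0.400000)
  k1 = (2.440800, -0.141200)
  predictor → (2.253096, -0.452244)
  k2 = (4.128922, -0.641577)
  → (2.565398, -0.544814)
(p(0.37), q(0.37)) ≈ (2.5654, -0.5448)

2.5654, -0.5448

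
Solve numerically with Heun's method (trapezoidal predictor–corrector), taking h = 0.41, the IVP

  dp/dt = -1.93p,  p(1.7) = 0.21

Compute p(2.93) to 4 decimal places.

Heun: k1 = f(t_n, p_n); k2 = f(t_n + h, p_n + h·k1); p_{n+1} = p_n + (h/2)·(k1 + k2).
t=1.700000, p=0.210000:
  k1 = f(1.700000, 0.210000) = -0.405300
  k2 = f(2.110000, 0.043827) = -0.084586
  p ← 0.210000 + (0.41/2)·(-0.405300 + (-0.084586)) = 0.109573
t=2.110000, p=0.109573:
  k1 = f(2.110000, 0.109573) = -0.211477
  k2 = f(2.520000, 0.022868) = -0.044135
  p ← 0.109573 + (0.41/2)·(-0.211477 + (-0.044135)) = 0.057173
t=2.520000, p=0.057173:
  k1 = f(2.520000, 0.057173) = -0.110344
  k2 = f(2.930000, 0.011932) = -0.023029
  p ← 0.057173 + (0.41/2)·(-0.110344 + (-0.023029)) = 0.029832
p(2.93) ≈ 0.0298

0.0298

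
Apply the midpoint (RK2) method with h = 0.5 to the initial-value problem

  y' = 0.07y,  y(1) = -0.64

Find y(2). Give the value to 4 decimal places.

-0.6864

Midpoint: k1 = f(s_n, y_n); k2 = f(s_n + h/2, y_n + (h/2)·k1); y_{n+1} = y_n + h·k2.
s=1.000000, y=-0.640000:
  k1 = f(1.000000, -0.640000) = -0.044800
  k2 = f(1.250000, -0.651200) = -0.045584
  y ← -0.640000 + 0.5·(-0.045584) = -0.662792
s=1.500000, y=-0.662792:
  k1 = f(1.500000, -0.662792) = -0.046395
  k2 = f(1.750000, -0.674391) = -0.047207
  y ← -0.662792 + 0.5·(-0.047207) = -0.686396
y(2) ≈ -0.6864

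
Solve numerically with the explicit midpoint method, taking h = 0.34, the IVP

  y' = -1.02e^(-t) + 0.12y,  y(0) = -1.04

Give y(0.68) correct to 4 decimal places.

-1.6538

Midpoint: k1 = f(t_n, y_n); k2 = f(t_n + h/2, y_n + (h/2)·k1); y_{n+1} = y_n + h·k2.
t=0.000000, y=-1.040000:
  k1 = f(0.000000, -1.040000) = -1.144800
  k2 = f(0.170000, -1.234616) = -1.008692
  y ← -1.040000 + 0.34·(-1.008692) = -1.382955
t=0.340000, y=-1.382955:
  k1 = f(0.340000, -1.382955) = -0.891960
  k2 = f(0.510000, -1.534589) = -0.796656
  y ← -1.382955 + 0.34·(-0.796656) = -1.653818
y(0.68) ≈ -1.6538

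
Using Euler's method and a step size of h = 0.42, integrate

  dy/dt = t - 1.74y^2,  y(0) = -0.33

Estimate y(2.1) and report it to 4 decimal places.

0.9994

Euler: y_{n+1} = y_n + h·f(t_n, y_n).
t=0.000000, y=-0.330000: f=-0.189486 → y ← -0.330000 + 0.42·(-0.189486) = -0.409584
t=0.420000, y=-0.409584: f=0.128099 → y ← -0.409584 + 0.42·0.128099 = -0.355783
t=0.840000, y=-0.355783: f=0.619749 → y ← -0.355783 + 0.42·0.619749 = -0.095488
t=1.260000, y=-0.095488: f=1.244135 → y ← -0.095488 + 0.42·1.244135 = 0.427049
t=1.680000, y=0.427049: f=1.362675 → y ← 0.427049 + 0.42·1.362675 = 0.999372
y(2.1) ≈ 0.9994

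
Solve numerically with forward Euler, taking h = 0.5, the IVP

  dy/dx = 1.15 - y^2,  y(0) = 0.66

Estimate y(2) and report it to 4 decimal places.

Euler: y_{n+1} = y_n + h·f(x_n, y_n).
x=0.000000, y=0.660000: f=0.714400 → y ← 0.660000 + 0.5·0.714400 = 1.017200
x=0.500000, y=1.017200: f=0.115304 → y ← 1.017200 + 0.5·0.115304 = 1.074852
x=1.000000, y=1.074852: f=-0.005307 → y ← 1.074852 + 0.5·(-0.005307) = 1.072199
x=1.500000, y=1.072199: f=0.000390 → y ← 1.072199 + 0.5·0.000390 = 1.072394
y(2) ≈ 1.0724

1.0724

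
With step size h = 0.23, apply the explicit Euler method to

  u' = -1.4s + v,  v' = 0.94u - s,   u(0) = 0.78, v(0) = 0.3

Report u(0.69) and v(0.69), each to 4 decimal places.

Euler on (u,v): u_{n+1} = u_n + h·u', v_{n+1} = v_n + h·v'.
0.000000: (0.780000, 0.300000); f=(0.300000, 0.733200) → (0.849000, 0.468636)
0.230000: (0.849000, 0.468636); f=(0.146636, 0.568060) → (0.882726, 0.599290)
0.460000: (0.882726, 0.599290); f=(-0.044710, 0.369763) → (0.872443, 0.684335)
(u(0.69), v(0.69)) ≈ (0.8724, 0.6843)

0.8724, 0.6843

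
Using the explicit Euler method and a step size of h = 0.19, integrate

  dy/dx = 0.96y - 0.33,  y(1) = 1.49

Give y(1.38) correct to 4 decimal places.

Euler: y_{n+1} = y_n + h·f(x_n, y_n).
x=1.000000, y=1.490000: f=1.100400 → y ← 1.490000 + 0.19·1.100400 = 1.699076
x=1.190000, y=1.699076: f=1.301113 → y ← 1.699076 + 0.19·1.301113 = 1.946287
y(1.38) ≈ 1.9463

1.9463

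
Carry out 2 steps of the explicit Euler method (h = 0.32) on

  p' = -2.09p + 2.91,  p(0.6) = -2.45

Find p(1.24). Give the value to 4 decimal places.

Euler: p_{n+1} = p_n + h·f(x_n, p_n).
x=0.600000, p=-2.450000: f=8.030500 → p ← -2.450000 + 0.32·8.030500 = 0.119760
x=0.920000, p=0.119760: f=2.659702 → p ← 0.119760 + 0.32·2.659702 = 0.970865
p(1.24) ≈ 0.9709

0.9709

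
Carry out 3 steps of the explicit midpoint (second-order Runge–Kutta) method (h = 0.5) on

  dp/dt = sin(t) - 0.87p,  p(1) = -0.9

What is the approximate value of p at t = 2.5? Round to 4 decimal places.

0.4515

Midpoint: k1 = f(t_n, p_n); k2 = f(t_n + h/2, p_n + (h/2)·k1); p_{n+1} = p_n + h·k2.
t=1.000000, p=-0.900000:
  k1 = f(1.000000, -0.900000) = 1.624471
  k2 = f(1.250000, -0.493882) = 1.378662
  p ← -0.900000 + 0.5·1.378662 = -0.210669
t=1.500000, p=-0.210669:
  k1 = f(1.500000, -0.210669) = 1.180777
  k2 = f(1.750000, 0.084525) = 0.910449
  p ← -0.210669 + 0.5·0.910449 = 0.244556
t=2.000000, p=0.244556:
  k1 = f(2.000000, 0.244556) = 0.696534
  k2 = f(2.250000, 0.418689) = 0.413814
  p ← 0.244556 + 0.5·0.413814 = 0.451462
p(2.5) ≈ 0.4515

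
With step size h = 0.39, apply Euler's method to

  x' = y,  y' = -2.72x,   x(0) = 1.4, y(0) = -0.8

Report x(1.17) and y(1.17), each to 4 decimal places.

Euler on (x,y): x_{n+1} = x_n + h·x', y_{n+1} = y_n + h·y'.
0.000000: (1.400000, -0.800000); f=(-0.800000, -3.808000) → (1.088000, -2.285120)
0.390000: (1.088000, -2.285120); f=(-2.285120, -2.959360) → (0.196803, -3.439270)
0.780000: (0.196803, -3.439270); f=(-3.439270, -0.535305) → (-1.144512, -3.648039)
(x(1.17), y(1.17)) ≈ (-1.1445, -3.6480)

-1.1445, -3.6480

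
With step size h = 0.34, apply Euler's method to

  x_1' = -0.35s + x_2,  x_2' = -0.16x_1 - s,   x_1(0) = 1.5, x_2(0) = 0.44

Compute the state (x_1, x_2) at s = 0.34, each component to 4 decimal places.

Euler on (x_1,x_2): x_1_{n+1} = x_1_n + h·x_1', x_2_{n+1} = x_2_n + h·x_2'.
0.000000: (1.500000, 0.440000); f=(0.440000, -0.240000) → (1.649600, 0.358400)
(x_1(0.34), x_2(0.34)) ≈ (1.6496, 0.3584)

1.6496, 0.3584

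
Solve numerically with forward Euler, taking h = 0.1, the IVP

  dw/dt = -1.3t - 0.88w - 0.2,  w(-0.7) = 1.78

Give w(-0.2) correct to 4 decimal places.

Euler: w_{n+1} = w_n + h·f(t_n, w_n).
t=-0.700000, w=1.780000: f=-0.856400 → w ← 1.780000 + 0.1·(-0.856400) = 1.694360
t=-0.600000, w=1.694360: f=-0.911037 → w ← 1.694360 + 0.1·(-0.911037) = 1.603256
t=-0.500000, w=1.603256: f=-0.960866 → w ← 1.603256 + 0.1·(-0.960866) = 1.507170
t=-0.400000, w=1.507170: f=-1.006309 → w ← 1.507170 + 0.1·(-1.006309) = 1.406539
t=-0.300000, w=1.406539: f=-1.047754 → w ← 1.406539 + 0.1·(-1.047754) = 1.301763
w(-0.2) ≈ 1.3018

1.3018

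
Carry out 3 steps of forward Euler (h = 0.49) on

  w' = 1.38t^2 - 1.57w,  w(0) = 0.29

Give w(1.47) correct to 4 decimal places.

0.6904

Euler: w_{n+1} = w_n + h·f(t_n, w_n).
t=0.000000, w=0.290000: f=-0.455300 → w ← 0.290000 + 0.49·(-0.455300) = 0.066903
t=0.490000, w=0.066903: f=0.226300 → w ← 0.066903 + 0.49·0.226300 = 0.177790
t=0.980000, w=0.177790: f=1.046221 → w ← 0.177790 + 0.49·1.046221 = 0.690439
w(1.47) ≈ 0.6904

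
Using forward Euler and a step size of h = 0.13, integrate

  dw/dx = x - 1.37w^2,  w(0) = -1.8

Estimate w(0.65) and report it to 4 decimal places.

Euler: w_{n+1} = w_n + h·f(x_n, w_n).
x=0.000000, w=-1.800000: f=-4.438800 → w ← -1.800000 + 0.13·(-4.438800) = -2.377044
x=0.130000, w=-2.377044: f=-7.610963 → w ← -2.377044 + 0.13·(-7.610963) = -3.366469
x=0.260000, w=-3.366469: f=-15.266368 → w ← -3.366469 + 0.13·(-15.266368) = -5.351097
x=0.390000, w=-5.351097: f=-38.838908 → w ← -5.351097 + 0.13·(-38.838908) = -10.400155
x=0.520000, w=-10.400155: f=-147.663618 → w ← -10.400155 + 0.13·(-147.663618) = -29.596425
w(0.65) ≈ -29.5964

-29.5964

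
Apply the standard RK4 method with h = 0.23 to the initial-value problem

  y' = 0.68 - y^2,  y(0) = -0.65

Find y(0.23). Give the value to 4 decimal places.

RK4: k1 = f(t_n, y_n); k2 = f(t_n + h/2, y_n + (h/2)·k1); k3 = f(t_n + h/2, y_n + (h/2)·k2); k4 = f(t_n + h, y_n + h·k3); y_{n+1} = y_n + (h/6)·(k1 + 2k2 + 2k3 + k4).
t=0.000000, y=-0.650000:
  k1 = f(0.000000, -0.650000) = 0.257500
  k2 = f(0.115000, -0.620387) = 0.295119
  k3 = f(0.115000, -0.616061) = 0.300469
  k4 = f(0.230000, -0.580892) = 0.342564
  y ← -0.650000 + (0.23/6)·(k1 + 2k2 + 2k3 + k4) = -0.581336
y(0.23) ≈ -0.5813

-0.5813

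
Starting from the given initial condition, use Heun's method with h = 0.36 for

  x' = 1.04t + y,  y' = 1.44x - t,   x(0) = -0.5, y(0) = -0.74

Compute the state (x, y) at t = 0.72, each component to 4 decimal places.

Heun on (x,y): k1 = f(t_n, state_n); k2 = f(t_n + h, state_n + h·k1); state_{n+1} = state_n + (h/2)·(k1 + k2).
0.000000: (-0.500000, -0.740000)
  k1 = (-0.740000, -0.720000)
  predictor → (-0.766400, -0.999200)
  k2 = (-0.624800, -1.463616)
  → (-0.745664, -1.133051)
0.360000: (-0.745664, -1.133051)
  k1 = (-0.758651, -1.433756)
  predictor → (-1.018778, -1.649203)
  k2 = (-0.900403, -2.187041)
  → (-1.044294, -1.784794)
(x(0.72), y(0.72)) ≈ (-1.0443, -1.7848)

-1.0443, -1.7848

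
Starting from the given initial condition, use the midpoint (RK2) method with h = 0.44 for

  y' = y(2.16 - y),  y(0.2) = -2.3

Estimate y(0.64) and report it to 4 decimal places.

Midpoint: k1 = f(s_n, y_n); k2 = f(s_n + h/2, y_n + (h/2)·k1); y_{n+1} = y_n + h·k2.
s=0.200000, y=-2.300000:
  k1 = f(0.200000, -2.300000) = -10.258000
  k2 = f(0.420000, -4.556760) = -30.606663
  y ← -2.300000 + 0.44·(-30.606663) = -15.766932
y(0.64) ≈ -15.7669

-15.7669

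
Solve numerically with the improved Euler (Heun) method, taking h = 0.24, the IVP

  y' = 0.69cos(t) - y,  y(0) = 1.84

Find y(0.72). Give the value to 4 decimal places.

Heun: k1 = f(t_n, y_n); k2 = f(t_n + h, y_n + h·k1); y_{n+1} = y_n + (h/2)·(k1 + k2).
t=0.000000, y=1.840000:
  k1 = f(0.000000, 1.840000) = -1.150000
  k2 = f(0.240000, 1.564000) = -0.893777
  y ← 1.840000 + (0.24/2)·(-1.150000 + (-0.893777)) = 1.594747
t=0.240000, y=1.594747:
  k1 = f(0.240000, 1.594747) = -0.924524
  k2 = f(0.480000, 1.372861) = -0.760835
  y ← 1.594747 + (0.24/2)·(-0.924524 + (-0.760835)) = 1.392504
t=0.480000, y=1.392504:
  k1 = f(0.480000, 1.392504) = -0.780477
  k2 = f(0.720000, 1.205189) = -0.686443
  y ← 1.392504 + (0.24/2)·(-0.780477 + (-0.686443)) = 1.216473
y(0.72) ≈ 1.2165

1.2165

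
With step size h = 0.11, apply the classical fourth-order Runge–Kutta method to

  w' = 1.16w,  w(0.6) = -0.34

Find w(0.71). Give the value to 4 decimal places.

-0.3863

RK4: k1 = f(t_n, w_n); k2 = f(t_n + h/2, w_n + (h/2)·k1); k3 = f(t_n + h/2, w_n + (h/2)·k2); k4 = f(t_n + h, w_n + h·k3); w_{n+1} = w_n + (h/6)·(k1 + 2k2 + 2k3 + k4).
t=0.600000, w=-0.340000:
  k1 = f(0.600000, -0.340000) = -0.394400
  k2 = f(0.655000, -0.361692) = -0.419563
  k3 = f(0.655000, -0.363076) = -0.421168
  k4 = f(0.710000, -0.386328) = -0.448141
  w ← -0.340000 + (0.11/6)·(k1 + 2k2 + 2k3 + k4) = -0.386273
w(0.71) ≈ -0.3863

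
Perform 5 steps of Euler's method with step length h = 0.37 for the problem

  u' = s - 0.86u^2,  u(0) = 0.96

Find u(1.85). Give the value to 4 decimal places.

Euler: u_{n+1} = u_n + h·f(s_n, u_n).
s=0.000000, u=0.960000: f=-0.792576 → u ← 0.960000 + 0.37·(-0.792576) = 0.666747
s=0.370000, u=0.666747: f=-0.012314 → u ← 0.666747 + 0.37·(-0.012314) = 0.662191
s=0.740000, u=0.662191: f=0.362893 → u ← 0.662191 + 0.37·0.362893 = 0.796461
s=1.110000, u=0.796461: f=0.564459 → u ← 0.796461 + 0.37·0.564459 = 1.005311
s=1.480000, u=1.005311: f=0.610841 → u ← 1.005311 + 0.37·0.610841 = 1.231322
u(1.85) ≈ 1.2313

1.2313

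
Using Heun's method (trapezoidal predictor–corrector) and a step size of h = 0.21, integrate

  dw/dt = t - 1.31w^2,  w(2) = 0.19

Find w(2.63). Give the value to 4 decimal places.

Heun: k1 = f(t_n, w_n); k2 = f(t_n + h, w_n + h·k1); w_{n+1} = w_n + (h/2)·(k1 + k2).
t=2.000000, w=0.190000:
  k1 = f(2.000000, 0.190000) = 1.952709
  k2 = f(2.210000, 0.600069) = 1.738292
  w ← 0.190000 + (0.21/2)·(1.952709 + 1.738292) = 0.577555
t=2.210000, w=0.577555:
  k1 = f(2.210000, 0.577555) = 1.773023
  k2 = f(2.420000, 0.949890) = 1.237999
  w ← 0.577555 + (0.21/2)·(1.773023 + 1.237999) = 0.893712
t=2.420000, w=0.893712:
  k1 = f(2.420000, 0.893712) = 1.373674
  k2 = f(2.630000, 1.182184) = 0.799198
  w ← 0.893712 + (0.21/2)·(1.373674 + 0.799198) = 1.121864
w(2.63) ≈ 1.1219

1.1219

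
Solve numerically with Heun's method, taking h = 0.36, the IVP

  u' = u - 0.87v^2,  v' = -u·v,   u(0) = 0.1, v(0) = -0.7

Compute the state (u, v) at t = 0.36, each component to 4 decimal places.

Heun on (u,v): k1 = f(t_n, state_n); k2 = f(t_n + h, state_n + h·k1); state_{n+1} = state_n + (h/2)·(k1 + k2).
0.000000: (0.100000, -0.700000)
  k1 = (-0.326300, 0.070000)
  predictor → (-0.017468, -0.674800)
  k2 = (-0.413627, -0.011787)
  → (-0.033187, -0.689522)
(u(0.36), v(0.36)) ≈ (-0.0332, -0.6895)

-0.0332, -0.6895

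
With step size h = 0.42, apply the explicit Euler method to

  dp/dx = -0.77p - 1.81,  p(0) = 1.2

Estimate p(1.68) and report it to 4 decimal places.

-1.6065

Euler: p_{n+1} = p_n + h·f(x_n, p_n).
x=0.000000, p=1.200000: f=-2.734000 → p ← 1.200000 + 0.42·(-2.734000) = 0.051720
x=0.420000, p=0.051720: f=-1.849824 → p ← 0.051720 + 0.42·(-1.849824) = -0.725206
x=0.840000, p=-0.725206: f=-1.251591 → p ← -0.725206 + 0.42·(-1.251591) = -1.250875
x=1.260000, p=-1.250875: f=-0.846827 → p ← -1.250875 + 0.42·(-0.846827) = -1.606542
p(1.68) ≈ -1.6065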